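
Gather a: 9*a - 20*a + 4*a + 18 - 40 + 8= -7*a - 14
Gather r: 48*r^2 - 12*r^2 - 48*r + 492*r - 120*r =36*r^2 + 324*r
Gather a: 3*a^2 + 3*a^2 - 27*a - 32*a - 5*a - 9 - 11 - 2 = 6*a^2 - 64*a - 22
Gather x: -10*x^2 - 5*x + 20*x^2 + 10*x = 10*x^2 + 5*x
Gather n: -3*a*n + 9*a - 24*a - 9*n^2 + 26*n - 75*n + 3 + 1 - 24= -15*a - 9*n^2 + n*(-3*a - 49) - 20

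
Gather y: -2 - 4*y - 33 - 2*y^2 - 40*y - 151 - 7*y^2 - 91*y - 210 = -9*y^2 - 135*y - 396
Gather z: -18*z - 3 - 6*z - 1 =-24*z - 4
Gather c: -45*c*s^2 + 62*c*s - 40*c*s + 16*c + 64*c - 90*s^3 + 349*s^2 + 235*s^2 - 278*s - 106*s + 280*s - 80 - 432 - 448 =c*(-45*s^2 + 22*s + 80) - 90*s^3 + 584*s^2 - 104*s - 960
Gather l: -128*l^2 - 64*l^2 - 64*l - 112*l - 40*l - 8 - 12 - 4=-192*l^2 - 216*l - 24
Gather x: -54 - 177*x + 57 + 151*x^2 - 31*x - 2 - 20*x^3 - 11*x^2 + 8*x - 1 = -20*x^3 + 140*x^2 - 200*x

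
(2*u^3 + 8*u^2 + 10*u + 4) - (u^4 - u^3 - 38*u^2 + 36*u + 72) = -u^4 + 3*u^3 + 46*u^2 - 26*u - 68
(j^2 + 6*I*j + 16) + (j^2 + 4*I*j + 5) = 2*j^2 + 10*I*j + 21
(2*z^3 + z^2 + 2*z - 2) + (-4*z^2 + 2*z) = 2*z^3 - 3*z^2 + 4*z - 2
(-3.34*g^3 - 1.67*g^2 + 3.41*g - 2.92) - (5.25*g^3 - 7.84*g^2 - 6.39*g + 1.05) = -8.59*g^3 + 6.17*g^2 + 9.8*g - 3.97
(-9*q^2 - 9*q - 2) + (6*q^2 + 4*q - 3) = -3*q^2 - 5*q - 5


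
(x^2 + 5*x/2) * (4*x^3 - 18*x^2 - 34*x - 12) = 4*x^5 - 8*x^4 - 79*x^3 - 97*x^2 - 30*x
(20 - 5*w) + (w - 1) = 19 - 4*w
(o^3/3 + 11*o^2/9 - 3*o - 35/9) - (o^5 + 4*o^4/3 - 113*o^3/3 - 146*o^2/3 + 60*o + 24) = -o^5 - 4*o^4/3 + 38*o^3 + 449*o^2/9 - 63*o - 251/9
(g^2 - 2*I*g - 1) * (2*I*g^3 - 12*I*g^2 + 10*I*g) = 2*I*g^5 + 4*g^4 - 12*I*g^4 - 24*g^3 + 8*I*g^3 + 20*g^2 + 12*I*g^2 - 10*I*g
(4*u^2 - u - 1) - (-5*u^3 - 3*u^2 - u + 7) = 5*u^3 + 7*u^2 - 8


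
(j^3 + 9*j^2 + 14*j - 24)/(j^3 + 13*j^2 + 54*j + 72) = (j - 1)/(j + 3)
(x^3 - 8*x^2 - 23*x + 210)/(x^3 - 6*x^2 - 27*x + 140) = (x - 6)/(x - 4)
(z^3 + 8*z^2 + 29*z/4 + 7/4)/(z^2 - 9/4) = (4*z^3 + 32*z^2 + 29*z + 7)/(4*z^2 - 9)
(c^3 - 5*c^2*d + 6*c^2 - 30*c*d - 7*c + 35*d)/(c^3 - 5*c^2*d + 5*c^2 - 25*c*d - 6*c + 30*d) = (c + 7)/(c + 6)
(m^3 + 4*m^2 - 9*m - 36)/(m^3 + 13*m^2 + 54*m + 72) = (m - 3)/(m + 6)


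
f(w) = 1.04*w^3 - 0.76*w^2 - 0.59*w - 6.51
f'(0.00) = -0.59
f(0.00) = -6.51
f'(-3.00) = 32.05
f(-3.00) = -39.66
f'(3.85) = 39.80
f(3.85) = 39.30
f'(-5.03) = 85.99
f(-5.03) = -155.13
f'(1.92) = 7.99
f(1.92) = -3.08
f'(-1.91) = 13.70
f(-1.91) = -15.40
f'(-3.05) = 33.07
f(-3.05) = -41.29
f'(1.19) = 2.02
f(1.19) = -6.54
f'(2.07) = 9.63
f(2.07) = -1.76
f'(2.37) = 13.33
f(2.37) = 1.67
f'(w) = 3.12*w^2 - 1.52*w - 0.59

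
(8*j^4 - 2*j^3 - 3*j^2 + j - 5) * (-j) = -8*j^5 + 2*j^4 + 3*j^3 - j^2 + 5*j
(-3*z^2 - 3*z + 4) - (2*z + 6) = -3*z^2 - 5*z - 2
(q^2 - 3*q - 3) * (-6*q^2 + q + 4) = -6*q^4 + 19*q^3 + 19*q^2 - 15*q - 12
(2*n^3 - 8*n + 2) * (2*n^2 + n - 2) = 4*n^5 + 2*n^4 - 20*n^3 - 4*n^2 + 18*n - 4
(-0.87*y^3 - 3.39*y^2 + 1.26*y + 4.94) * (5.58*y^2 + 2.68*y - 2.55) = -4.8546*y^5 - 21.2478*y^4 + 0.164099999999999*y^3 + 39.5865*y^2 + 10.0262*y - 12.597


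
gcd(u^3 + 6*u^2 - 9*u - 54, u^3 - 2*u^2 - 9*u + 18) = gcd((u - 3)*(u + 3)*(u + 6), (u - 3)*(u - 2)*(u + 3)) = u^2 - 9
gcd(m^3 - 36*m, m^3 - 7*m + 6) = 1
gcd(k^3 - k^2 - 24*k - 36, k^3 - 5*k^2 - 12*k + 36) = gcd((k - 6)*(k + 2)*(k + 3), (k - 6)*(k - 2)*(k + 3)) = k^2 - 3*k - 18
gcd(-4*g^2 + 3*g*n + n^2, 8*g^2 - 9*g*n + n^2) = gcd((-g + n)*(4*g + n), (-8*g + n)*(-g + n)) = g - n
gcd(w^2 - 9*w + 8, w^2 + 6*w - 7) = w - 1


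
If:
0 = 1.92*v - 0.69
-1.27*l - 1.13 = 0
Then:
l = -0.89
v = 0.36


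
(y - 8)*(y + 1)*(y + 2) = y^3 - 5*y^2 - 22*y - 16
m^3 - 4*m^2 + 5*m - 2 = (m - 2)*(m - 1)^2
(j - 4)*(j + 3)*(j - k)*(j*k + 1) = j^4*k - j^3*k^2 - j^3*k + j^3 + j^2*k^2 - 13*j^2*k - j^2 + 12*j*k^2 + j*k - 12*j + 12*k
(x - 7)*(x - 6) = x^2 - 13*x + 42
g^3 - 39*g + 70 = (g - 5)*(g - 2)*(g + 7)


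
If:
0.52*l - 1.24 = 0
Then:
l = 2.38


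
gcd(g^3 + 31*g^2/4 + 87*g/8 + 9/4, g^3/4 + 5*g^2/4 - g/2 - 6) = 1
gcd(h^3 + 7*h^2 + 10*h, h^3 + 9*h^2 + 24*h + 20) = h^2 + 7*h + 10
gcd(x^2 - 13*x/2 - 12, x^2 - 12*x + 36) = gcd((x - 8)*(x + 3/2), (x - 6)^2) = 1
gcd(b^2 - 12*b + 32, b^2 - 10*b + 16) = b - 8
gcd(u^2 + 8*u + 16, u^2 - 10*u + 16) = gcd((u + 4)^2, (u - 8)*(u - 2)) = 1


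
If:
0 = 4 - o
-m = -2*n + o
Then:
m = 2*n - 4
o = 4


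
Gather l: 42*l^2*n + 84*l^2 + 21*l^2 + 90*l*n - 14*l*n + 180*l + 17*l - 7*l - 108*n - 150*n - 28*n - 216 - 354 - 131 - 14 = l^2*(42*n + 105) + l*(76*n + 190) - 286*n - 715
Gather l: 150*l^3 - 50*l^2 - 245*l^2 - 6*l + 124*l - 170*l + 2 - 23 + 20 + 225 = 150*l^3 - 295*l^2 - 52*l + 224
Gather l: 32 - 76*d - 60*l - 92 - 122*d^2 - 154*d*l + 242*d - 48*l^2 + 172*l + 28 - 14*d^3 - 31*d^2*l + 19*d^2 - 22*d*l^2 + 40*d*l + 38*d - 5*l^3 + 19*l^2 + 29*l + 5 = -14*d^3 - 103*d^2 + 204*d - 5*l^3 + l^2*(-22*d - 29) + l*(-31*d^2 - 114*d + 141) - 27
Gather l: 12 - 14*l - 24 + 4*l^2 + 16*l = 4*l^2 + 2*l - 12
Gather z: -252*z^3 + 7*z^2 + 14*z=-252*z^3 + 7*z^2 + 14*z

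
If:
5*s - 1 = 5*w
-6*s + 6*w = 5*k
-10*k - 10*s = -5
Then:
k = -6/25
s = 37/50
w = 27/50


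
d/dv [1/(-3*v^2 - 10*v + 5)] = 2*(3*v + 5)/(3*v^2 + 10*v - 5)^2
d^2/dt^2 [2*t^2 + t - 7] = 4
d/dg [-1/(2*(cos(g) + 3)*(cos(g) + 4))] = -(2*cos(g) + 7)*sin(g)/(2*(cos(g) + 3)^2*(cos(g) + 4)^2)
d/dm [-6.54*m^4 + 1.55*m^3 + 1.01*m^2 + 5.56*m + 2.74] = -26.16*m^3 + 4.65*m^2 + 2.02*m + 5.56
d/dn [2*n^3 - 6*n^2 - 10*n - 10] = 6*n^2 - 12*n - 10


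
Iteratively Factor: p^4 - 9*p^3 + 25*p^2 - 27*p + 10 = (p - 1)*(p^3 - 8*p^2 + 17*p - 10) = (p - 5)*(p - 1)*(p^2 - 3*p + 2) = (p - 5)*(p - 1)^2*(p - 2)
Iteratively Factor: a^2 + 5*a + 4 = (a + 1)*(a + 4)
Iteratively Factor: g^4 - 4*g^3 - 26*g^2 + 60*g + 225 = (g - 5)*(g^3 + g^2 - 21*g - 45) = (g - 5)^2*(g^2 + 6*g + 9) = (g - 5)^2*(g + 3)*(g + 3)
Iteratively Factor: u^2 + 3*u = (u)*(u + 3)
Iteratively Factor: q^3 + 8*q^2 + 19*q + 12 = (q + 3)*(q^2 + 5*q + 4) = (q + 3)*(q + 4)*(q + 1)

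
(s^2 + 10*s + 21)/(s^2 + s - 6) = (s + 7)/(s - 2)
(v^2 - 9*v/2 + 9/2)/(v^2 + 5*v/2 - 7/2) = (2*v^2 - 9*v + 9)/(2*v^2 + 5*v - 7)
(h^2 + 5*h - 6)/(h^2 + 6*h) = (h - 1)/h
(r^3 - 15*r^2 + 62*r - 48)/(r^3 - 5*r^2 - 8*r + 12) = (r - 8)/(r + 2)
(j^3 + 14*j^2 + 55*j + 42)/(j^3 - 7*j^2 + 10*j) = (j^3 + 14*j^2 + 55*j + 42)/(j*(j^2 - 7*j + 10))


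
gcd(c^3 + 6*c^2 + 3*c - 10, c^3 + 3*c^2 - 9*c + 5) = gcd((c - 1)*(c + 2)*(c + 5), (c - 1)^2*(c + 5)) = c^2 + 4*c - 5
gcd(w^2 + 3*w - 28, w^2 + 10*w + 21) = w + 7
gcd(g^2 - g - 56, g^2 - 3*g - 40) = g - 8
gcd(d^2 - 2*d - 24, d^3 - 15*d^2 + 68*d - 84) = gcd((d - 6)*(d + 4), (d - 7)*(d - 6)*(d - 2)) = d - 6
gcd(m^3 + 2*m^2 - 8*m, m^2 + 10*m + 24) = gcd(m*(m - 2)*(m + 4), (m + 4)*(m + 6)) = m + 4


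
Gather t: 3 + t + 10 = t + 13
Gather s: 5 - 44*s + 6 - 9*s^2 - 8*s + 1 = -9*s^2 - 52*s + 12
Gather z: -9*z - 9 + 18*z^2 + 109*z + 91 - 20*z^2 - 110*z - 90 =-2*z^2 - 10*z - 8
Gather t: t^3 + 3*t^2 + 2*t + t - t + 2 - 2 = t^3 + 3*t^2 + 2*t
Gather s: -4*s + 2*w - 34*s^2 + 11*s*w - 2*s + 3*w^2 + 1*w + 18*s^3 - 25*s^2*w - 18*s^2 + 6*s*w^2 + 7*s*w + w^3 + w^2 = 18*s^3 + s^2*(-25*w - 52) + s*(6*w^2 + 18*w - 6) + w^3 + 4*w^2 + 3*w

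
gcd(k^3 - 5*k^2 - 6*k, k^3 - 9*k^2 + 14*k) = k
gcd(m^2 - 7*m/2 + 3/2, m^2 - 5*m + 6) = m - 3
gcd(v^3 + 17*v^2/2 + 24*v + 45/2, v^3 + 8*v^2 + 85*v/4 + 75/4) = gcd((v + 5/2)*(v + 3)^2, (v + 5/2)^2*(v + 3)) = v^2 + 11*v/2 + 15/2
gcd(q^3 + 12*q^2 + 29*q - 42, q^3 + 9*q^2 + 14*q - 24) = q^2 + 5*q - 6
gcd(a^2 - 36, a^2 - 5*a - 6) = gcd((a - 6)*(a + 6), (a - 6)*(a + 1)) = a - 6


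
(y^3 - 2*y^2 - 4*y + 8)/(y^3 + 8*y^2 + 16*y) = (y^3 - 2*y^2 - 4*y + 8)/(y*(y^2 + 8*y + 16))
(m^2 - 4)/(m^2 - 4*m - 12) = (m - 2)/(m - 6)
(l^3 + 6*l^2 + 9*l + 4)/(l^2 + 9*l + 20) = (l^2 + 2*l + 1)/(l + 5)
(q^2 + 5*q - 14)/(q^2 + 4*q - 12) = (q + 7)/(q + 6)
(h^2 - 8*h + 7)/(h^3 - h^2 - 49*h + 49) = 1/(h + 7)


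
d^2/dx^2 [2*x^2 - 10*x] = 4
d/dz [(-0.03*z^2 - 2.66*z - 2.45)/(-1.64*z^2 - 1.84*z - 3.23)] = (-4.3072*z^2 - 7.8422*z + 4.0838)/(2.6896*z^4 + 6.0352*z^3 + 13.98*z^2 + 11.8864*z + 10.4329)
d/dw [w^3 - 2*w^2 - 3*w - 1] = 3*w^2 - 4*w - 3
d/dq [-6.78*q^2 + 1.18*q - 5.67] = 1.18 - 13.56*q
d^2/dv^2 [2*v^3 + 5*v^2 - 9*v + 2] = 12*v + 10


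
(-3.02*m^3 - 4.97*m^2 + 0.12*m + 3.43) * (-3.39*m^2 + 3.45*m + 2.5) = 10.2378*m^5 + 6.4293*m^4 - 25.1033*m^3 - 23.6387*m^2 + 12.1335*m + 8.575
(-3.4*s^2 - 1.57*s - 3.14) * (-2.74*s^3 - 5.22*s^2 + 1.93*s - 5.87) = 9.316*s^5 + 22.0498*s^4 + 10.237*s^3 + 33.3187*s^2 + 3.1557*s + 18.4318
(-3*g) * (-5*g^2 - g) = 15*g^3 + 3*g^2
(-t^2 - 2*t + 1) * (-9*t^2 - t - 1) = 9*t^4 + 19*t^3 - 6*t^2 + t - 1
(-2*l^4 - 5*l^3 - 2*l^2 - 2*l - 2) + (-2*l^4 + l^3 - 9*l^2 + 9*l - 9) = -4*l^4 - 4*l^3 - 11*l^2 + 7*l - 11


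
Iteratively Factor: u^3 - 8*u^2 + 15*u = (u - 5)*(u^2 - 3*u) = (u - 5)*(u - 3)*(u)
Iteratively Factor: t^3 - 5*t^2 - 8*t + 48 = (t + 3)*(t^2 - 8*t + 16) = (t - 4)*(t + 3)*(t - 4)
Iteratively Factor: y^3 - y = (y)*(y^2 - 1) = y*(y - 1)*(y + 1)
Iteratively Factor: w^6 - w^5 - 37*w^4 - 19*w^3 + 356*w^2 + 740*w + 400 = (w + 4)*(w^5 - 5*w^4 - 17*w^3 + 49*w^2 + 160*w + 100) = (w + 1)*(w + 4)*(w^4 - 6*w^3 - 11*w^2 + 60*w + 100) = (w + 1)*(w + 2)*(w + 4)*(w^3 - 8*w^2 + 5*w + 50) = (w - 5)*(w + 1)*(w + 2)*(w + 4)*(w^2 - 3*w - 10) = (w - 5)*(w + 1)*(w + 2)^2*(w + 4)*(w - 5)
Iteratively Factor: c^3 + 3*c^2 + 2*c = (c + 1)*(c^2 + 2*c) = (c + 1)*(c + 2)*(c)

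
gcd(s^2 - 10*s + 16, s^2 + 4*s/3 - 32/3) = 1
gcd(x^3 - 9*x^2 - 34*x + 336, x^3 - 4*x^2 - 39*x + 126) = x^2 - x - 42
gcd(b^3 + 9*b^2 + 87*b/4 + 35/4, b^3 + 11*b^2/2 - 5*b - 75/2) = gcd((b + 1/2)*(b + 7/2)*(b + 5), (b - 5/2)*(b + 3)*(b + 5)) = b + 5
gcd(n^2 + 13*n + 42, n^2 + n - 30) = n + 6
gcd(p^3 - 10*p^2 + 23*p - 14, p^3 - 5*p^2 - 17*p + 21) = p^2 - 8*p + 7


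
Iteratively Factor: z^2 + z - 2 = (z + 2)*(z - 1)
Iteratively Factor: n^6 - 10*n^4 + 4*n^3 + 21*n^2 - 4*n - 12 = (n - 2)*(n^5 + 2*n^4 - 6*n^3 - 8*n^2 + 5*n + 6) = (n - 2)*(n + 1)*(n^4 + n^3 - 7*n^2 - n + 6) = (n - 2)*(n + 1)*(n + 3)*(n^3 - 2*n^2 - n + 2) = (n - 2)*(n + 1)^2*(n + 3)*(n^2 - 3*n + 2) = (n - 2)^2*(n + 1)^2*(n + 3)*(n - 1)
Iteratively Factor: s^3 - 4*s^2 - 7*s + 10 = (s + 2)*(s^2 - 6*s + 5) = (s - 1)*(s + 2)*(s - 5)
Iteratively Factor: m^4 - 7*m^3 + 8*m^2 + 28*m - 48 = (m - 4)*(m^3 - 3*m^2 - 4*m + 12) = (m - 4)*(m - 2)*(m^2 - m - 6) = (m - 4)*(m - 3)*(m - 2)*(m + 2)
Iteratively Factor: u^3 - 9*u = (u - 3)*(u^2 + 3*u) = (u - 3)*(u + 3)*(u)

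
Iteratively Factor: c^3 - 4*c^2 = (c)*(c^2 - 4*c) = c*(c - 4)*(c)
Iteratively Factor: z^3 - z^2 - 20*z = (z)*(z^2 - z - 20) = z*(z + 4)*(z - 5)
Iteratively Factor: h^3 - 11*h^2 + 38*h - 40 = (h - 5)*(h^2 - 6*h + 8) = (h - 5)*(h - 2)*(h - 4)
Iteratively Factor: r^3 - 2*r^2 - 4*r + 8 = (r - 2)*(r^2 - 4) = (r - 2)^2*(r + 2)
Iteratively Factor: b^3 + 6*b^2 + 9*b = (b)*(b^2 + 6*b + 9) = b*(b + 3)*(b + 3)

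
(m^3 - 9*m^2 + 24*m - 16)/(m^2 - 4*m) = m - 5 + 4/m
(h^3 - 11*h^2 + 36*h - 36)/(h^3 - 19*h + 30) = (h - 6)/(h + 5)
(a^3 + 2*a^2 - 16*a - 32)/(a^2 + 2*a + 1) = (a^3 + 2*a^2 - 16*a - 32)/(a^2 + 2*a + 1)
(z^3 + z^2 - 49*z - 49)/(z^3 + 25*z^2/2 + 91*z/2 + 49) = 2*(z^2 - 6*z - 7)/(2*z^2 + 11*z + 14)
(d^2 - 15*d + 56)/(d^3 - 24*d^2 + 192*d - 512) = (d - 7)/(d^2 - 16*d + 64)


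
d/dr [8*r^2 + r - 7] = 16*r + 1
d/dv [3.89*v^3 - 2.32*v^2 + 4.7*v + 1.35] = 11.67*v^2 - 4.64*v + 4.7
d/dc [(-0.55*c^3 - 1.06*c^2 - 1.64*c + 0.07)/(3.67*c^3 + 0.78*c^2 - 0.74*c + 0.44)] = (3.4612*c^4 + 12.8516*c^3 + 0.5669*c^2 - 1.042*c - 0.6698)/(13.4689*c^6 + 5.7252*c^5 - 4.8232*c^4 + 2.0752*c^3 + 1.234*c^2 - 0.6512*c + 0.1936)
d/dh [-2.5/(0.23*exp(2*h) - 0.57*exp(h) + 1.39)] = (1.15*exp(h) - 1.425)*exp(h)/(0.23*exp(2*h) - 0.57*exp(h) + 1.39)^2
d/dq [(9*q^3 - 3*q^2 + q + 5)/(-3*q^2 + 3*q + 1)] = (-27*q^4 + 54*q^3 + 21*q^2 + 24*q - 14)/(9*q^4 - 18*q^3 + 3*q^2 + 6*q + 1)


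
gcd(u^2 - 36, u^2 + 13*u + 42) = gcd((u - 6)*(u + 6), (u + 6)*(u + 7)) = u + 6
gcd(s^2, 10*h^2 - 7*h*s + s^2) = 1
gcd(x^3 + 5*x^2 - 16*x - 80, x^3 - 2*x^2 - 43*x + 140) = x - 4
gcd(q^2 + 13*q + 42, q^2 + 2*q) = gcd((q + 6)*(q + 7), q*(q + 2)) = 1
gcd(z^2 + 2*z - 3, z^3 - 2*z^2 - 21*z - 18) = z + 3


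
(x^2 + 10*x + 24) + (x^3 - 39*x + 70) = x^3 + x^2 - 29*x + 94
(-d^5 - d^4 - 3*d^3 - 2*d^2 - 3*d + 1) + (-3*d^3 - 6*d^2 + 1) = -d^5 - d^4 - 6*d^3 - 8*d^2 - 3*d + 2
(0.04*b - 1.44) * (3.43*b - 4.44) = 0.1372*b^2 - 5.1168*b + 6.3936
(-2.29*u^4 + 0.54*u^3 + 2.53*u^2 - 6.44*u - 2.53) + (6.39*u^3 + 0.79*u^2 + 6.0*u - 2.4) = -2.29*u^4 + 6.93*u^3 + 3.32*u^2 - 0.44*u - 4.93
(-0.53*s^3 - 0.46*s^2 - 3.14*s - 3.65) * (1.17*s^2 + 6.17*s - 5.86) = -0.6201*s^5 - 3.8083*s^4 - 3.4062*s^3 - 20.9487*s^2 - 4.1201*s + 21.389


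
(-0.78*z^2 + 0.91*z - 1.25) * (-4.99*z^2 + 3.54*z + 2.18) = 3.8922*z^4 - 7.3021*z^3 + 7.7585*z^2 - 2.4412*z - 2.725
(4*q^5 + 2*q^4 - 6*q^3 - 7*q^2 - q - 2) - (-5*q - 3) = 4*q^5 + 2*q^4 - 6*q^3 - 7*q^2 + 4*q + 1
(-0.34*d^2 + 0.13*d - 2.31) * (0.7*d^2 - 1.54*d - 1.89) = -0.238*d^4 + 0.6146*d^3 - 1.1746*d^2 + 3.3117*d + 4.3659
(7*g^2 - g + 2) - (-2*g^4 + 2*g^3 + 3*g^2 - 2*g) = 2*g^4 - 2*g^3 + 4*g^2 + g + 2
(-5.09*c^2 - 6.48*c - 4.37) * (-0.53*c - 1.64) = 2.6977*c^3 + 11.782*c^2 + 12.9433*c + 7.1668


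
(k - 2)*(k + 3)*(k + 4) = k^3 + 5*k^2 - 2*k - 24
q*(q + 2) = q^2 + 2*q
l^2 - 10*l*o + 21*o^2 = (l - 7*o)*(l - 3*o)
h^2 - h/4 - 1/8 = (h - 1/2)*(h + 1/4)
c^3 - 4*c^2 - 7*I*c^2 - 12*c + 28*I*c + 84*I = (c - 6)*(c + 2)*(c - 7*I)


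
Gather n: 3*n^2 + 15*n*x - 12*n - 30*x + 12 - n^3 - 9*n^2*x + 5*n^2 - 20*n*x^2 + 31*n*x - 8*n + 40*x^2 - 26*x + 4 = -n^3 + n^2*(8 - 9*x) + n*(-20*x^2 + 46*x - 20) + 40*x^2 - 56*x + 16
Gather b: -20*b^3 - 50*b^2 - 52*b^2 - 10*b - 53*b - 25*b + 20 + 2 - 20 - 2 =-20*b^3 - 102*b^2 - 88*b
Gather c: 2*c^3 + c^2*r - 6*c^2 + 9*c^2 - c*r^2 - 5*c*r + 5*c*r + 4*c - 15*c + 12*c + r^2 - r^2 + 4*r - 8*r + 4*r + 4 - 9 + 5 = 2*c^3 + c^2*(r + 3) + c*(1 - r^2)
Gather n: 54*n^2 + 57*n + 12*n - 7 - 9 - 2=54*n^2 + 69*n - 18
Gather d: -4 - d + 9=5 - d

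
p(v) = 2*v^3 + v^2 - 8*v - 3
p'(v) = 6*v^2 + 2*v - 8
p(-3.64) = -57.09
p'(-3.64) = 64.22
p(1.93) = -0.34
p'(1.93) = 18.21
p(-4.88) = -172.57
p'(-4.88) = 125.13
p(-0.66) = 2.14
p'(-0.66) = -6.71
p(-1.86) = 2.47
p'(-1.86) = 9.04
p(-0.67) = 2.21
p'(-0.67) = -6.65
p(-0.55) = 1.37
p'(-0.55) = -7.28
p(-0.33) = -0.32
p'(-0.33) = -8.01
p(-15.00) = -6408.00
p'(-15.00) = 1312.00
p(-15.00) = -6408.00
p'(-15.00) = 1312.00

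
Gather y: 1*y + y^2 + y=y^2 + 2*y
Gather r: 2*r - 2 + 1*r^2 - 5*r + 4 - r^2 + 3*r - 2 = 0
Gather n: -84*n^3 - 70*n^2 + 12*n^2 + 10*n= -84*n^3 - 58*n^2 + 10*n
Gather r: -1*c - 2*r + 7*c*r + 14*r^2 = -c + 14*r^2 + r*(7*c - 2)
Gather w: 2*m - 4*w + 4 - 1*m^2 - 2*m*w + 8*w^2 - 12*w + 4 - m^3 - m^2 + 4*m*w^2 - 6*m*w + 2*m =-m^3 - 2*m^2 + 4*m + w^2*(4*m + 8) + w*(-8*m - 16) + 8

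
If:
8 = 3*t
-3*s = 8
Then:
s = -8/3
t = 8/3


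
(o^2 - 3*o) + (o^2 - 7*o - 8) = 2*o^2 - 10*o - 8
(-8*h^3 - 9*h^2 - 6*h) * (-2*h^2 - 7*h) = 16*h^5 + 74*h^4 + 75*h^3 + 42*h^2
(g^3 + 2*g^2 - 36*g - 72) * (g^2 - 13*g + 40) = g^5 - 11*g^4 - 22*g^3 + 476*g^2 - 504*g - 2880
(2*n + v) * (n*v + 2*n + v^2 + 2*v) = 2*n^2*v + 4*n^2 + 3*n*v^2 + 6*n*v + v^3 + 2*v^2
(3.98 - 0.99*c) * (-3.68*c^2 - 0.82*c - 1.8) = 3.6432*c^3 - 13.8346*c^2 - 1.4816*c - 7.164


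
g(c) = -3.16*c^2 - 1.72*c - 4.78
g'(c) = -6.32*c - 1.72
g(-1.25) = -7.57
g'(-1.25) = 6.18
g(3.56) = -50.95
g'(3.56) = -24.22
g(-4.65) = -65.11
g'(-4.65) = 27.67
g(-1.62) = -10.29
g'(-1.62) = 8.52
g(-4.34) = -56.84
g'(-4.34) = 25.71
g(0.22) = -5.31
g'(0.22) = -3.11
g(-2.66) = -22.56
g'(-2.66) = 15.09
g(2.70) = -32.46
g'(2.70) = -18.78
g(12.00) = -480.46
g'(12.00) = -77.56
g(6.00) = -128.86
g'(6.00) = -39.64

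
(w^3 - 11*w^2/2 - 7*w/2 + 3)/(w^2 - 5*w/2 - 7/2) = (2*w^2 - 13*w + 6)/(2*w - 7)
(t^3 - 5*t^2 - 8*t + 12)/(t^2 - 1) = (t^2 - 4*t - 12)/(t + 1)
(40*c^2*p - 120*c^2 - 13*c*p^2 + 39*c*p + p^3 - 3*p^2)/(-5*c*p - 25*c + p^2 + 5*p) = (-8*c*p + 24*c + p^2 - 3*p)/(p + 5)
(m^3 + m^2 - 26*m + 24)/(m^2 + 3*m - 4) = (m^2 + 2*m - 24)/(m + 4)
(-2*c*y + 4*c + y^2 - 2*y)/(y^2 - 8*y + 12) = (-2*c + y)/(y - 6)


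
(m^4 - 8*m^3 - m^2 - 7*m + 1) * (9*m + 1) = 9*m^5 - 71*m^4 - 17*m^3 - 64*m^2 + 2*m + 1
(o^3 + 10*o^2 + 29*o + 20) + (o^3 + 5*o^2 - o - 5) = 2*o^3 + 15*o^2 + 28*o + 15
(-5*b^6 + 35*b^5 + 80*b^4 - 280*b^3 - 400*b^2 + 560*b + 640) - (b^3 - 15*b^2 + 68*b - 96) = -5*b^6 + 35*b^5 + 80*b^4 - 281*b^3 - 385*b^2 + 492*b + 736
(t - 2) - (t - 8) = 6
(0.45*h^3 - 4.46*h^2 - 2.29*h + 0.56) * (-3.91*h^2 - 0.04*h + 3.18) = -1.7595*h^5 + 17.4206*h^4 + 10.5633*h^3 - 16.2808*h^2 - 7.3046*h + 1.7808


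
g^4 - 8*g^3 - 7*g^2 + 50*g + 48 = (g - 8)*(g - 3)*(g + 1)*(g + 2)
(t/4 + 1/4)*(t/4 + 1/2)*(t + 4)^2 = t^4/16 + 11*t^3/16 + 21*t^2/8 + 4*t + 2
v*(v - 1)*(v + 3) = v^3 + 2*v^2 - 3*v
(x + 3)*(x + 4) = x^2 + 7*x + 12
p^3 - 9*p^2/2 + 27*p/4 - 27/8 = (p - 3/2)^3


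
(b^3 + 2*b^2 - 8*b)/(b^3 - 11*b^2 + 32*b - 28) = b*(b + 4)/(b^2 - 9*b + 14)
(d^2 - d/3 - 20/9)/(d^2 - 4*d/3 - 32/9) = (3*d - 5)/(3*d - 8)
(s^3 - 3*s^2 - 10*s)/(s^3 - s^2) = (s^2 - 3*s - 10)/(s*(s - 1))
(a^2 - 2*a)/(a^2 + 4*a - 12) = a/(a + 6)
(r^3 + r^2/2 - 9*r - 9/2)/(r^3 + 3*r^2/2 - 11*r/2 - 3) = (r - 3)/(r - 2)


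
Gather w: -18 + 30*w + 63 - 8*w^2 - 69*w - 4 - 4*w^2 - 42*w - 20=-12*w^2 - 81*w + 21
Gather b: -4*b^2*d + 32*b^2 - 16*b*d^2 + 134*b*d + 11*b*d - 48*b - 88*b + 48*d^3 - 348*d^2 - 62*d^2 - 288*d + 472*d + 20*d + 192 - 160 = b^2*(32 - 4*d) + b*(-16*d^2 + 145*d - 136) + 48*d^3 - 410*d^2 + 204*d + 32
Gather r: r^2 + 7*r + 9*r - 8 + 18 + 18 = r^2 + 16*r + 28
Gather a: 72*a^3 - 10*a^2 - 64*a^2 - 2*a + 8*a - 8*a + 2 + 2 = 72*a^3 - 74*a^2 - 2*a + 4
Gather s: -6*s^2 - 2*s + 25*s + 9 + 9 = -6*s^2 + 23*s + 18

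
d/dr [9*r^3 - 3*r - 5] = 27*r^2 - 3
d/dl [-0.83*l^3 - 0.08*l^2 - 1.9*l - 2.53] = -2.49*l^2 - 0.16*l - 1.9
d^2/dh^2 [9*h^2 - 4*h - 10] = 18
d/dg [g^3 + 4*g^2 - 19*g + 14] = 3*g^2 + 8*g - 19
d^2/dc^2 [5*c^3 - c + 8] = 30*c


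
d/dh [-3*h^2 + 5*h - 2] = 5 - 6*h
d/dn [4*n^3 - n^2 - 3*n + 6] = 12*n^2 - 2*n - 3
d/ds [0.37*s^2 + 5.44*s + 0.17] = 0.74*s + 5.44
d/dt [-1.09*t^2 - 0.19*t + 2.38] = -2.18*t - 0.19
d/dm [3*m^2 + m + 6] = 6*m + 1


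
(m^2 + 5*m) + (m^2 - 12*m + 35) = 2*m^2 - 7*m + 35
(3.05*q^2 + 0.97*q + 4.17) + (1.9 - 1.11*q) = 3.05*q^2 - 0.14*q + 6.07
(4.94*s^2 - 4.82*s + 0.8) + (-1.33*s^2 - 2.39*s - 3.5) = 3.61*s^2 - 7.21*s - 2.7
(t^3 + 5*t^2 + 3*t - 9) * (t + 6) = t^4 + 11*t^3 + 33*t^2 + 9*t - 54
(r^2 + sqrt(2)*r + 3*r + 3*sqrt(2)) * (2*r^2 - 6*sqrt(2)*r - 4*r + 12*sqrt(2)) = 2*r^4 - 4*sqrt(2)*r^3 + 2*r^3 - 24*r^2 - 4*sqrt(2)*r^2 - 12*r + 24*sqrt(2)*r + 72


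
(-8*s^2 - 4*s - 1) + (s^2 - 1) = -7*s^2 - 4*s - 2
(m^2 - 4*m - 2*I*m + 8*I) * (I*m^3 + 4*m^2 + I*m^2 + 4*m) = I*m^5 + 6*m^4 - 3*I*m^4 - 18*m^3 - 12*I*m^3 - 24*m^2 + 24*I*m^2 + 32*I*m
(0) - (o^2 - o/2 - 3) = -o^2 + o/2 + 3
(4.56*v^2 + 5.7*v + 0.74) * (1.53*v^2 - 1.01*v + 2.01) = 6.9768*v^4 + 4.1154*v^3 + 4.5408*v^2 + 10.7096*v + 1.4874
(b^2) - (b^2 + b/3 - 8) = 8 - b/3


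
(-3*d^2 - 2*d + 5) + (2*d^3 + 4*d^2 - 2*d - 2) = 2*d^3 + d^2 - 4*d + 3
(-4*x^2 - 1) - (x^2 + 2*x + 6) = -5*x^2 - 2*x - 7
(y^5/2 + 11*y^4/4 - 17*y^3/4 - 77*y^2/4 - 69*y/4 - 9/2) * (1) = y^5/2 + 11*y^4/4 - 17*y^3/4 - 77*y^2/4 - 69*y/4 - 9/2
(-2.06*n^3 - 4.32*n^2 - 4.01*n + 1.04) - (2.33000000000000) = -2.06*n^3 - 4.32*n^2 - 4.01*n - 1.29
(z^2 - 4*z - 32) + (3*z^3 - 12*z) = 3*z^3 + z^2 - 16*z - 32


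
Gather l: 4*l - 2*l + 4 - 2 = 2*l + 2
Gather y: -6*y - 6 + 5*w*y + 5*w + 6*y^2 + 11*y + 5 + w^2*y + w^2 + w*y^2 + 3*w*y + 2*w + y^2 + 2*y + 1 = w^2 + 7*w + y^2*(w + 7) + y*(w^2 + 8*w + 7)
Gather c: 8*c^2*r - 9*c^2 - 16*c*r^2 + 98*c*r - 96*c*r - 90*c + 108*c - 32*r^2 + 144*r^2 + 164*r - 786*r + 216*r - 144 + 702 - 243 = c^2*(8*r - 9) + c*(-16*r^2 + 2*r + 18) + 112*r^2 - 406*r + 315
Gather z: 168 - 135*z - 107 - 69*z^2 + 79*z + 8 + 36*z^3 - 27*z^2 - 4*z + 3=36*z^3 - 96*z^2 - 60*z + 72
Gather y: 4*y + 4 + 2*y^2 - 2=2*y^2 + 4*y + 2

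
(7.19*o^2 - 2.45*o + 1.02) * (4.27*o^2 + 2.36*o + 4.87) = 30.7013*o^4 + 6.5069*o^3 + 33.5887*o^2 - 9.5243*o + 4.9674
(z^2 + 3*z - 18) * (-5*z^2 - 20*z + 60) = -5*z^4 - 35*z^3 + 90*z^2 + 540*z - 1080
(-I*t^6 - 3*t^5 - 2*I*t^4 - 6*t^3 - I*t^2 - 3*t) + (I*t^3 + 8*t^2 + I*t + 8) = -I*t^6 - 3*t^5 - 2*I*t^4 - 6*t^3 + I*t^3 + 8*t^2 - I*t^2 - 3*t + I*t + 8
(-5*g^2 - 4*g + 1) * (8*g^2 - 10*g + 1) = -40*g^4 + 18*g^3 + 43*g^2 - 14*g + 1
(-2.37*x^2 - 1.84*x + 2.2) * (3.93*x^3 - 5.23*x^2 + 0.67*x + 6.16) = -9.3141*x^5 + 5.1639*x^4 + 16.6813*x^3 - 27.338*x^2 - 9.8604*x + 13.552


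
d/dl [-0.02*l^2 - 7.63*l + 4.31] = -0.04*l - 7.63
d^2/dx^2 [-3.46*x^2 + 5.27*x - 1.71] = -6.92000000000000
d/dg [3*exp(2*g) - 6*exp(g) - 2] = 6*(exp(g) - 1)*exp(g)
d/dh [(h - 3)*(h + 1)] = 2*h - 2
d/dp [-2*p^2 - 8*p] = -4*p - 8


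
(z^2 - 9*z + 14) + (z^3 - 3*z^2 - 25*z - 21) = z^3 - 2*z^2 - 34*z - 7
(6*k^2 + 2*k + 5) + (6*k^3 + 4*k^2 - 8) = 6*k^3 + 10*k^2 + 2*k - 3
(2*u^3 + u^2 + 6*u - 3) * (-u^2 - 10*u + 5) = -2*u^5 - 21*u^4 - 6*u^3 - 52*u^2 + 60*u - 15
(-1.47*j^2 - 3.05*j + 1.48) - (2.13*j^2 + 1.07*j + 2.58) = -3.6*j^2 - 4.12*j - 1.1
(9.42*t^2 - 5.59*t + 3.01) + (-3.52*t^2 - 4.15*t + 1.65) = 5.9*t^2 - 9.74*t + 4.66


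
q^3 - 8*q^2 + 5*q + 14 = (q - 7)*(q - 2)*(q + 1)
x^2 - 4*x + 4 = (x - 2)^2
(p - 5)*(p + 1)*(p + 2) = p^3 - 2*p^2 - 13*p - 10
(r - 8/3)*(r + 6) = r^2 + 10*r/3 - 16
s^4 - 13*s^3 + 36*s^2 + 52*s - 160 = (s - 8)*(s - 5)*(s - 2)*(s + 2)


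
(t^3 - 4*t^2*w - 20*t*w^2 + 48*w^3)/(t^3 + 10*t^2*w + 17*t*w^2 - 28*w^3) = (t^2 - 8*t*w + 12*w^2)/(t^2 + 6*t*w - 7*w^2)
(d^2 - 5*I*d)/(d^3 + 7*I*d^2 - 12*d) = (d - 5*I)/(d^2 + 7*I*d - 12)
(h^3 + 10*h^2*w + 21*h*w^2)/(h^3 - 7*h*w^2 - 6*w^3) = h*(-h^2 - 10*h*w - 21*w^2)/(-h^3 + 7*h*w^2 + 6*w^3)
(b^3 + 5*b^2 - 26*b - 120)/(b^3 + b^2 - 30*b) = (b + 4)/b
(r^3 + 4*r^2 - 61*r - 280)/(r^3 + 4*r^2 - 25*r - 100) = (r^2 - r - 56)/(r^2 - r - 20)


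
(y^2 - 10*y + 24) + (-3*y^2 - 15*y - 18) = -2*y^2 - 25*y + 6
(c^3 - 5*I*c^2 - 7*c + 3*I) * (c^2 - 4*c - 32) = c^5 - 4*c^4 - 5*I*c^4 - 39*c^3 + 20*I*c^3 + 28*c^2 + 163*I*c^2 + 224*c - 12*I*c - 96*I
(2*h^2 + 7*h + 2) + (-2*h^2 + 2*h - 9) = 9*h - 7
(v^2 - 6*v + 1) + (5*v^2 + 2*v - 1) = 6*v^2 - 4*v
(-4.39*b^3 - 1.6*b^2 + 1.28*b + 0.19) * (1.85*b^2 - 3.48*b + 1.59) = -8.1215*b^5 + 12.3172*b^4 + 0.955900000000001*b^3 - 6.6469*b^2 + 1.374*b + 0.3021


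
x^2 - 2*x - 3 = (x - 3)*(x + 1)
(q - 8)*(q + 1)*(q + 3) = q^3 - 4*q^2 - 29*q - 24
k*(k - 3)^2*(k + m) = k^4 + k^3*m - 6*k^3 - 6*k^2*m + 9*k^2 + 9*k*m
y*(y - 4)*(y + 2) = y^3 - 2*y^2 - 8*y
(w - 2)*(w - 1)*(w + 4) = w^3 + w^2 - 10*w + 8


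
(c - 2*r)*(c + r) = c^2 - c*r - 2*r^2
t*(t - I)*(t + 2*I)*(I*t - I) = I*t^4 - t^3 - I*t^3 + t^2 + 2*I*t^2 - 2*I*t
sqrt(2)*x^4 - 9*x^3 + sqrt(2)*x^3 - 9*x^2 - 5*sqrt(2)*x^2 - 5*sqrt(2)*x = x*(x - 5*sqrt(2))*(x + sqrt(2)/2)*(sqrt(2)*x + sqrt(2))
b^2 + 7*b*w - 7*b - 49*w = (b - 7)*(b + 7*w)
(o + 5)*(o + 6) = o^2 + 11*o + 30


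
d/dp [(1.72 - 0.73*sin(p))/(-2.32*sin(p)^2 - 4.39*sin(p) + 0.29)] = (-1.6936*sin(p)^2 + 7.9808*sin(p) + 7.3391)*cos(p)/(5.3824*sin(p)^4 + 20.3696*sin(p)^3 + 17.9265*sin(p)^2 - 2.5462*sin(p) + 0.0841)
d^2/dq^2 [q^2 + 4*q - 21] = 2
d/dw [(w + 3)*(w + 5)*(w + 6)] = 3*w^2 + 28*w + 63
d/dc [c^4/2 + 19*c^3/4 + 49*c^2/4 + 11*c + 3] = 2*c^3 + 57*c^2/4 + 49*c/2 + 11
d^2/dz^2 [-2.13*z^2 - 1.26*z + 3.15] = -4.26000000000000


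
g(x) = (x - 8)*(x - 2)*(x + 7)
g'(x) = (x - 8)*(x - 2) + (x - 8)*(x + 7) + (x - 2)*(x + 7) = 3*x^2 - 6*x - 54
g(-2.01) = 200.30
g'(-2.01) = -29.82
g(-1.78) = 192.98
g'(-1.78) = -33.81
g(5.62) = -108.73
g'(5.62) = 7.03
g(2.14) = -7.50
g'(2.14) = -53.10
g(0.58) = 79.87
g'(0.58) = -56.47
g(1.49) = 28.19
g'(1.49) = -56.28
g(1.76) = 13.12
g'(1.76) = -55.27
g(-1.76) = 192.30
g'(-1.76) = -34.15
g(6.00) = -104.00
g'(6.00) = 18.00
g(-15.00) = -3128.00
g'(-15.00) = 711.00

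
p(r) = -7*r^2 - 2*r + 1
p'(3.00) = -44.00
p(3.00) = -68.00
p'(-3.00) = 40.00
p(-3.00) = -56.00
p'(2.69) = -39.66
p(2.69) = -55.03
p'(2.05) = -30.70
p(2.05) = -32.52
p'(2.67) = -39.38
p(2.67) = -54.24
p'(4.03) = -58.42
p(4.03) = -120.75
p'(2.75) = -40.50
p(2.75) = -57.44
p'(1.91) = -28.74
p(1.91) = -28.36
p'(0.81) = -13.34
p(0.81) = -5.21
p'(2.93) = -43.02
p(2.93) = -64.95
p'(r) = -14*r - 2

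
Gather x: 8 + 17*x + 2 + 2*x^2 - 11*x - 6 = 2*x^2 + 6*x + 4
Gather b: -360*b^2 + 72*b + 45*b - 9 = -360*b^2 + 117*b - 9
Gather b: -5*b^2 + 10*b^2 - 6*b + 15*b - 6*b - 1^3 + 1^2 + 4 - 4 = 5*b^2 + 3*b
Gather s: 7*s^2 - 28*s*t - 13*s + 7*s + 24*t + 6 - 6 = 7*s^2 + s*(-28*t - 6) + 24*t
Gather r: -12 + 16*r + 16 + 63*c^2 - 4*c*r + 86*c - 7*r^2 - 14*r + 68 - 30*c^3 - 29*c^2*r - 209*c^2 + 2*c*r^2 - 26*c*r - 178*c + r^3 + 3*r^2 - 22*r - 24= -30*c^3 - 146*c^2 - 92*c + r^3 + r^2*(2*c - 4) + r*(-29*c^2 - 30*c - 20) + 48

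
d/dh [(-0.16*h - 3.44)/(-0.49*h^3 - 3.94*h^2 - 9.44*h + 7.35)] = (0.0784*h^3 + 0.6304*h^2 + 1.5104*h - (0.16*h + 3.44)*(1.47*h^2 + 7.88*h + 9.44) - 1.176)/(0.49*h^3 + 3.94*h^2 + 9.44*h - 7.35)^2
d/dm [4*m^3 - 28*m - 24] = 12*m^2 - 28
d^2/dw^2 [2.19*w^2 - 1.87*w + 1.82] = 4.38000000000000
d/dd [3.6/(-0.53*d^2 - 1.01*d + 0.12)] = (3.816*d + 3.636)/(0.53*d^2 + 1.01*d - 0.12)^2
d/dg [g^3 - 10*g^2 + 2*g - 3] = 3*g^2 - 20*g + 2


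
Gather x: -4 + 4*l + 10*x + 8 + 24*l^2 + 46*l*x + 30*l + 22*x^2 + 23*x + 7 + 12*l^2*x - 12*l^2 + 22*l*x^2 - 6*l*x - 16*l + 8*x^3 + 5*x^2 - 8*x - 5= 12*l^2 + 18*l + 8*x^3 + x^2*(22*l + 27) + x*(12*l^2 + 40*l + 25) + 6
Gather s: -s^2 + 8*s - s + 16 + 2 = -s^2 + 7*s + 18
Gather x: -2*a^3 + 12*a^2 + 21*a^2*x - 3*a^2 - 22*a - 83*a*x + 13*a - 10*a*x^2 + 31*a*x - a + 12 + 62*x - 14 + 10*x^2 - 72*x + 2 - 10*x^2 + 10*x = -2*a^3 + 9*a^2 - 10*a*x^2 - 10*a + x*(21*a^2 - 52*a)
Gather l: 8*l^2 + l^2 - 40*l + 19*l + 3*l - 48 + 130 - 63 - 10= 9*l^2 - 18*l + 9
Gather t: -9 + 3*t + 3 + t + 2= 4*t - 4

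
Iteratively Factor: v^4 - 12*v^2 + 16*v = (v - 2)*(v^3 + 2*v^2 - 8*v) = (v - 2)*(v + 4)*(v^2 - 2*v) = (v - 2)^2*(v + 4)*(v)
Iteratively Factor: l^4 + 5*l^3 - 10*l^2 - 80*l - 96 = (l + 2)*(l^3 + 3*l^2 - 16*l - 48) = (l + 2)*(l + 4)*(l^2 - l - 12) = (l - 4)*(l + 2)*(l + 4)*(l + 3)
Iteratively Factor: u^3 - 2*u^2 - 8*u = (u)*(u^2 - 2*u - 8) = u*(u - 4)*(u + 2)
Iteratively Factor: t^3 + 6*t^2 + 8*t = (t + 4)*(t^2 + 2*t) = (t + 2)*(t + 4)*(t)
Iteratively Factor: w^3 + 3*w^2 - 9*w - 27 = (w - 3)*(w^2 + 6*w + 9) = (w - 3)*(w + 3)*(w + 3)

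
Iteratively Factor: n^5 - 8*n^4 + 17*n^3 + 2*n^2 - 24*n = (n - 2)*(n^4 - 6*n^3 + 5*n^2 + 12*n) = (n - 3)*(n - 2)*(n^3 - 3*n^2 - 4*n) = n*(n - 3)*(n - 2)*(n^2 - 3*n - 4) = n*(n - 3)*(n - 2)*(n + 1)*(n - 4)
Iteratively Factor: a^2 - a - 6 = (a - 3)*(a + 2)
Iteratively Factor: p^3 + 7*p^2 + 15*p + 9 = (p + 3)*(p^2 + 4*p + 3) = (p + 1)*(p + 3)*(p + 3)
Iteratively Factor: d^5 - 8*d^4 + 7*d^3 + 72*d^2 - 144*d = (d - 4)*(d^4 - 4*d^3 - 9*d^2 + 36*d) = (d - 4)*(d + 3)*(d^3 - 7*d^2 + 12*d) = (d - 4)*(d - 3)*(d + 3)*(d^2 - 4*d) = d*(d - 4)*(d - 3)*(d + 3)*(d - 4)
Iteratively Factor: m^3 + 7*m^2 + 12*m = (m)*(m^2 + 7*m + 12) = m*(m + 4)*(m + 3)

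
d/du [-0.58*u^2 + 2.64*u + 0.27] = 2.64 - 1.16*u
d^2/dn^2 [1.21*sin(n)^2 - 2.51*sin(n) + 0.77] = 2.51*sin(n) + 2.42*cos(2*n)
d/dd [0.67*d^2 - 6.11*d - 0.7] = 1.34*d - 6.11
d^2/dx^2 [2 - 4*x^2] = -8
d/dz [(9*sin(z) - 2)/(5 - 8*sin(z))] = 29*cos(z)/(8*sin(z) - 5)^2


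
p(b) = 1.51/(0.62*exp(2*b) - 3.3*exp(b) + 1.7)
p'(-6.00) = 0.00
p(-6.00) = 0.89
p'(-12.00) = 0.00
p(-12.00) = 0.89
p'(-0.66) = 81.05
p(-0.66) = 9.44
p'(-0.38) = 35.57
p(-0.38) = -5.66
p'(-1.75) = 0.62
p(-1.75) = 1.32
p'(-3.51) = 0.06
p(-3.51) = 0.94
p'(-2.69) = 0.15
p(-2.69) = 1.02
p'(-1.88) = 0.49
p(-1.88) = 1.25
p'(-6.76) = 0.00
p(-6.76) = 0.89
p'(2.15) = -0.26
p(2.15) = 0.08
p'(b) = 1.51*(-1.24*exp(2*b) + 3.3*exp(b))/(0.62*exp(2*b) - 3.3*exp(b) + 1.7)^2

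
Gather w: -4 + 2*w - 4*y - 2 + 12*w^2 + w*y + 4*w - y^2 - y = 12*w^2 + w*(y + 6) - y^2 - 5*y - 6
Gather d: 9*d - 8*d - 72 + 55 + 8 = d - 9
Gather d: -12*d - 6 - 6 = -12*d - 12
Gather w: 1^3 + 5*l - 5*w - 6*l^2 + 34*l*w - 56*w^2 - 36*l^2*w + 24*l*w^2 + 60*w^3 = -6*l^2 + 5*l + 60*w^3 + w^2*(24*l - 56) + w*(-36*l^2 + 34*l - 5) + 1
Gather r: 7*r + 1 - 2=7*r - 1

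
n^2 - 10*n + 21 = (n - 7)*(n - 3)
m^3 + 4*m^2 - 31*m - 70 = (m - 5)*(m + 2)*(m + 7)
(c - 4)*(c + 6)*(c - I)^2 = c^4 + 2*c^3 - 2*I*c^3 - 25*c^2 - 4*I*c^2 - 2*c + 48*I*c + 24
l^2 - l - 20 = (l - 5)*(l + 4)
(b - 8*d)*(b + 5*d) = b^2 - 3*b*d - 40*d^2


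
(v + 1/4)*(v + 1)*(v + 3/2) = v^3 + 11*v^2/4 + 17*v/8 + 3/8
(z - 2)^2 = z^2 - 4*z + 4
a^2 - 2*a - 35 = (a - 7)*(a + 5)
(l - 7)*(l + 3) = l^2 - 4*l - 21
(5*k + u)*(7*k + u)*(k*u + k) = 35*k^3*u + 35*k^3 + 12*k^2*u^2 + 12*k^2*u + k*u^3 + k*u^2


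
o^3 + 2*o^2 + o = o*(o + 1)^2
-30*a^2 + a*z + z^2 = (-5*a + z)*(6*a + z)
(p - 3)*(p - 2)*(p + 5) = p^3 - 19*p + 30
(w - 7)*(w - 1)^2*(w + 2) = w^4 - 7*w^3 - 3*w^2 + 23*w - 14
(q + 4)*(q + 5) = q^2 + 9*q + 20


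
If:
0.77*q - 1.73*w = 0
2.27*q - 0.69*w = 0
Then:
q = 0.00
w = 0.00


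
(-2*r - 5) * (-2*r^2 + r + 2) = 4*r^3 + 8*r^2 - 9*r - 10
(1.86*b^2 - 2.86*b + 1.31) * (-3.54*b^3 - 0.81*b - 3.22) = -6.5844*b^5 + 10.1244*b^4 - 6.144*b^3 - 3.6726*b^2 + 8.1481*b - 4.2182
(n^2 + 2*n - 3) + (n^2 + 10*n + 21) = 2*n^2 + 12*n + 18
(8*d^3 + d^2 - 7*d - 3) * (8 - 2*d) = -16*d^4 + 62*d^3 + 22*d^2 - 50*d - 24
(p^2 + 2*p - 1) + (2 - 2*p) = p^2 + 1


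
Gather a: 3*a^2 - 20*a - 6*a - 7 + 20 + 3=3*a^2 - 26*a + 16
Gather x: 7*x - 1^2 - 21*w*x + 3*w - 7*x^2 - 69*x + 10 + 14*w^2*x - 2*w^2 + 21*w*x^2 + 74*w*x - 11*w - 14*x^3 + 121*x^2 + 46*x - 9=-2*w^2 - 8*w - 14*x^3 + x^2*(21*w + 114) + x*(14*w^2 + 53*w - 16)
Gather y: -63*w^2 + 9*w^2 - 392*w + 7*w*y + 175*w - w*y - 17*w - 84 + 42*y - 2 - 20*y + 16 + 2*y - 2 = -54*w^2 - 234*w + y*(6*w + 24) - 72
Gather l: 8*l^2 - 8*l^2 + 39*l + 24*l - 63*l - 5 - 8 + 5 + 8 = 0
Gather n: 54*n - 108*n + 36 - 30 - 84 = -54*n - 78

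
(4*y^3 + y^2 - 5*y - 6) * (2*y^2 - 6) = 8*y^5 + 2*y^4 - 34*y^3 - 18*y^2 + 30*y + 36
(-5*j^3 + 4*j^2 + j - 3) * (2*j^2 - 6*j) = -10*j^5 + 38*j^4 - 22*j^3 - 12*j^2 + 18*j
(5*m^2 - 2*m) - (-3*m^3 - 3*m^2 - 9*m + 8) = 3*m^3 + 8*m^2 + 7*m - 8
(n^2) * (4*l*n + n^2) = 4*l*n^3 + n^4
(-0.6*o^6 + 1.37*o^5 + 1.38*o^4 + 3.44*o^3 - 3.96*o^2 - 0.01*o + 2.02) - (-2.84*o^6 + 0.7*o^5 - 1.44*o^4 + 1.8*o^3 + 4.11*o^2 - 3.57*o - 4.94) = 2.24*o^6 + 0.67*o^5 + 2.82*o^4 + 1.64*o^3 - 8.07*o^2 + 3.56*o + 6.96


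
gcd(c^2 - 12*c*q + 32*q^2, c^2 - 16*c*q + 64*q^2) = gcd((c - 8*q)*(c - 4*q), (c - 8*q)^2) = -c + 8*q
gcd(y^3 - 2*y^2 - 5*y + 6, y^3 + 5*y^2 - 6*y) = y - 1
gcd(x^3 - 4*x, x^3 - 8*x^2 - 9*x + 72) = 1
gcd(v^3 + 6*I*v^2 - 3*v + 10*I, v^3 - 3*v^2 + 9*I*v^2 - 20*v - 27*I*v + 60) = v + 5*I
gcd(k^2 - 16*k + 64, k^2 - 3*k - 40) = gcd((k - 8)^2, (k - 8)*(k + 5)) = k - 8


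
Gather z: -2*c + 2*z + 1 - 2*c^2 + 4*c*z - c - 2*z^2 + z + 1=-2*c^2 - 3*c - 2*z^2 + z*(4*c + 3) + 2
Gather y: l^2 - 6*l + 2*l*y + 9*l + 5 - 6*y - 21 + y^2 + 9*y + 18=l^2 + 3*l + y^2 + y*(2*l + 3) + 2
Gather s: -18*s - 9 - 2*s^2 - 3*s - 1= -2*s^2 - 21*s - 10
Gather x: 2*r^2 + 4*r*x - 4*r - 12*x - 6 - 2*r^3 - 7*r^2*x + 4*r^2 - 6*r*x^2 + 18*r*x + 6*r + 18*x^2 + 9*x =-2*r^3 + 6*r^2 + 2*r + x^2*(18 - 6*r) + x*(-7*r^2 + 22*r - 3) - 6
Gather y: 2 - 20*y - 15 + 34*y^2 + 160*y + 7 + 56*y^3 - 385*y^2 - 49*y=56*y^3 - 351*y^2 + 91*y - 6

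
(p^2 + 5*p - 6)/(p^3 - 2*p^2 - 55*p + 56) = (p + 6)/(p^2 - p - 56)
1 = 1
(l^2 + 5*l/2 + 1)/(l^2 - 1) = (l^2 + 5*l/2 + 1)/(l^2 - 1)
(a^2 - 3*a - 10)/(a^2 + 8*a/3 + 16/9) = 9*(a^2 - 3*a - 10)/(9*a^2 + 24*a + 16)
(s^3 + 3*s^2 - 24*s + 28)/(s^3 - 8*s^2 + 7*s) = (s^3 + 3*s^2 - 24*s + 28)/(s*(s^2 - 8*s + 7))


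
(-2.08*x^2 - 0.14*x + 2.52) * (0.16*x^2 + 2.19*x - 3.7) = -0.3328*x^4 - 4.5776*x^3 + 7.7926*x^2 + 6.0368*x - 9.324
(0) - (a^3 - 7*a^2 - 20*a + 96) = -a^3 + 7*a^2 + 20*a - 96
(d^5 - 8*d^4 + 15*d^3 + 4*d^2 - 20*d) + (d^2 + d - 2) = d^5 - 8*d^4 + 15*d^3 + 5*d^2 - 19*d - 2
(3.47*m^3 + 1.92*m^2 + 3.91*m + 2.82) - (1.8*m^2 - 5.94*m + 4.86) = 3.47*m^3 + 0.12*m^2 + 9.85*m - 2.04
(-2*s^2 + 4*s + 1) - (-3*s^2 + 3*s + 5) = s^2 + s - 4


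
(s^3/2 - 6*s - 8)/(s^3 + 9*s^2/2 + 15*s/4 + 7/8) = 4*(s^3 - 12*s - 16)/(8*s^3 + 36*s^2 + 30*s + 7)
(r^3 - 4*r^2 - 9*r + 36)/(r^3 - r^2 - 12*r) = (r - 3)/r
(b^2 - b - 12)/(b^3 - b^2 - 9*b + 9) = (b - 4)/(b^2 - 4*b + 3)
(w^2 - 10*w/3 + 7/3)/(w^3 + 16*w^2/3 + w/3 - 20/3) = (3*w - 7)/(3*w^2 + 19*w + 20)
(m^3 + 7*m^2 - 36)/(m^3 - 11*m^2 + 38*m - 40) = (m^2 + 9*m + 18)/(m^2 - 9*m + 20)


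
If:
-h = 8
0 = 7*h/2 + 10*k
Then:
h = -8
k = 14/5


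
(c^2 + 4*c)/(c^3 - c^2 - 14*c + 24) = c/(c^2 - 5*c + 6)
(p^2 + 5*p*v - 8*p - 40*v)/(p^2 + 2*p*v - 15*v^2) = (p - 8)/(p - 3*v)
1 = 1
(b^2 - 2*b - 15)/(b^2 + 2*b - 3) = (b - 5)/(b - 1)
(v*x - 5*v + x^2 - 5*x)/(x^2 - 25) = (v + x)/(x + 5)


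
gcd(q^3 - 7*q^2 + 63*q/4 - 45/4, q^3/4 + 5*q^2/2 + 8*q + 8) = 1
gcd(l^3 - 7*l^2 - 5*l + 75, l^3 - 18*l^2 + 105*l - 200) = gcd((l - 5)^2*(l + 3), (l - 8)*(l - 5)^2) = l^2 - 10*l + 25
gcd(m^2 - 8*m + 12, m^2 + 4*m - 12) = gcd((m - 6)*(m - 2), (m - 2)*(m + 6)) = m - 2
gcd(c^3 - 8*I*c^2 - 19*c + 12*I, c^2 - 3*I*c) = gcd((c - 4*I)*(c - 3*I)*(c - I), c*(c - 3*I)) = c - 3*I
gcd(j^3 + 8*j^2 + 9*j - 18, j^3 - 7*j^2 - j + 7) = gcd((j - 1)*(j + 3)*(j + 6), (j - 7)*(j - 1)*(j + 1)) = j - 1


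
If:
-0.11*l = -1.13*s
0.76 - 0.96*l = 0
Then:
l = 0.79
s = 0.08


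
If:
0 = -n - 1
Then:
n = -1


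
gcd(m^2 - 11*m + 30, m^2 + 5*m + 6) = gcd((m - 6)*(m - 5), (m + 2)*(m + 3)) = 1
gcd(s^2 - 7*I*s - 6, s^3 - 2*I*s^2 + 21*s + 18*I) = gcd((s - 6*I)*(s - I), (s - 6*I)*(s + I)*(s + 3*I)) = s - 6*I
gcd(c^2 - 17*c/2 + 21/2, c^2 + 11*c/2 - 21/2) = c - 3/2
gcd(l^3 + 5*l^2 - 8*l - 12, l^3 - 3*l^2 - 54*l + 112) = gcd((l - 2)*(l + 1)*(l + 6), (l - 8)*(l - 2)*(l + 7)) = l - 2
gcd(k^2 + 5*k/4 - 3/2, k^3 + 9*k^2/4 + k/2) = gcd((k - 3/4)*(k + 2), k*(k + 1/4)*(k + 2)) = k + 2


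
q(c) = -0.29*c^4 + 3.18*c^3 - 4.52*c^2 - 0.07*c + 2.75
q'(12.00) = -739.27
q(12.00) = -1167.37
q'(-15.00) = 6197.03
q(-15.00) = -26426.95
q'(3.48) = 35.12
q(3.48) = 39.25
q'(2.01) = 10.88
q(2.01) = 5.44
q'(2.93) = 26.16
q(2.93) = 22.36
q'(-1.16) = 25.06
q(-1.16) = -8.74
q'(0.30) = -1.95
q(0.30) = 2.41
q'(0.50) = -2.35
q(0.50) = 1.96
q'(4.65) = 47.54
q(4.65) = 88.84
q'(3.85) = 40.34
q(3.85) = 53.24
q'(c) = -1.16*c^3 + 9.54*c^2 - 9.04*c - 0.07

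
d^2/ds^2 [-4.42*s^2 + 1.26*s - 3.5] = -8.84000000000000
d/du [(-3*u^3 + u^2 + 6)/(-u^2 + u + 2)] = (u*(2 - 9*u)*(-u^2 + u + 2) + (2*u - 1)*(-3*u^3 + u^2 + 6))/(-u^2 + u + 2)^2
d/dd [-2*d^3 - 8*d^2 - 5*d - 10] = -6*d^2 - 16*d - 5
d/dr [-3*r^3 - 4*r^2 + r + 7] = -9*r^2 - 8*r + 1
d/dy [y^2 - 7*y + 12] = 2*y - 7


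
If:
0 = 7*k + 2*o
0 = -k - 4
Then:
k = -4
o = 14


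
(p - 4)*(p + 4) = p^2 - 16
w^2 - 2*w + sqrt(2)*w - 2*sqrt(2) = (w - 2)*(w + sqrt(2))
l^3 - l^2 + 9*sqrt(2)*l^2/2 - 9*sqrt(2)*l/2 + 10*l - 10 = (l - 1)*(l + 2*sqrt(2))*(l + 5*sqrt(2)/2)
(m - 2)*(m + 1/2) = m^2 - 3*m/2 - 1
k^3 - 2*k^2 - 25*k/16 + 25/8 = (k - 2)*(k - 5/4)*(k + 5/4)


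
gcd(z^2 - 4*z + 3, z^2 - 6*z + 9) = z - 3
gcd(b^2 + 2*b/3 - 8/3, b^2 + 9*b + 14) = b + 2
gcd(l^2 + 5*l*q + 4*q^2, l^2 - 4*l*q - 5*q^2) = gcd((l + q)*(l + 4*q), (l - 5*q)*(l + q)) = l + q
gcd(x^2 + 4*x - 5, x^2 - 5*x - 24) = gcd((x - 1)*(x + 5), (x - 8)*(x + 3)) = 1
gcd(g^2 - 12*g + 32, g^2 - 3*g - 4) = g - 4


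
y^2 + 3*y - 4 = (y - 1)*(y + 4)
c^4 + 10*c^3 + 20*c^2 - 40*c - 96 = (c - 2)*(c + 2)*(c + 4)*(c + 6)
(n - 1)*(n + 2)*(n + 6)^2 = n^4 + 13*n^3 + 46*n^2 + 12*n - 72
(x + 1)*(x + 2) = x^2 + 3*x + 2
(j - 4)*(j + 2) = j^2 - 2*j - 8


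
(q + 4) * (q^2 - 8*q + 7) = q^3 - 4*q^2 - 25*q + 28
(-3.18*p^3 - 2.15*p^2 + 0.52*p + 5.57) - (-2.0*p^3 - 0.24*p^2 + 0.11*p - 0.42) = -1.18*p^3 - 1.91*p^2 + 0.41*p + 5.99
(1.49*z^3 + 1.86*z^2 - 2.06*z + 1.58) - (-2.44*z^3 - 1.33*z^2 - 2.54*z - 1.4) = 3.93*z^3 + 3.19*z^2 + 0.48*z + 2.98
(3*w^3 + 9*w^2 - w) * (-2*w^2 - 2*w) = -6*w^5 - 24*w^4 - 16*w^3 + 2*w^2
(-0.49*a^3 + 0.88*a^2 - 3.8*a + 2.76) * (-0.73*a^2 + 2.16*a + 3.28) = 0.3577*a^5 - 1.7008*a^4 + 3.0676*a^3 - 7.3364*a^2 - 6.5024*a + 9.0528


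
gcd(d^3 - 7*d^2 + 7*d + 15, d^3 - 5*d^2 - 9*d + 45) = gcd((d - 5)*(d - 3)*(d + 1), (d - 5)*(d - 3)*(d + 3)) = d^2 - 8*d + 15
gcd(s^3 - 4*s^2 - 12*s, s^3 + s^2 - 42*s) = s^2 - 6*s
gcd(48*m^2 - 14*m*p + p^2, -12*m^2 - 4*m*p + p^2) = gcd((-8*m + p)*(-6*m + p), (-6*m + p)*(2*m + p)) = -6*m + p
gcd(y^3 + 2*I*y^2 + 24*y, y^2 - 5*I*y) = y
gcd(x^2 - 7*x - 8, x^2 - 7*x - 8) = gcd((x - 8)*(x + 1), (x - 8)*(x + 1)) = x^2 - 7*x - 8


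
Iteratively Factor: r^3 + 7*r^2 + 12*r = (r + 3)*(r^2 + 4*r) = r*(r + 3)*(r + 4)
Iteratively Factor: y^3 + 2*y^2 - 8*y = (y + 4)*(y^2 - 2*y) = (y - 2)*(y + 4)*(y)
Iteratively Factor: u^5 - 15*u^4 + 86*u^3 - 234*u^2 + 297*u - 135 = (u - 3)*(u^4 - 12*u^3 + 50*u^2 - 84*u + 45) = (u - 3)*(u - 1)*(u^3 - 11*u^2 + 39*u - 45) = (u - 3)^2*(u - 1)*(u^2 - 8*u + 15) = (u - 3)^3*(u - 1)*(u - 5)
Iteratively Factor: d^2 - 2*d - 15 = (d + 3)*(d - 5)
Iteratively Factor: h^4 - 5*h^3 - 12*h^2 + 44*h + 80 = (h - 5)*(h^3 - 12*h - 16) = (h - 5)*(h - 4)*(h^2 + 4*h + 4) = (h - 5)*(h - 4)*(h + 2)*(h + 2)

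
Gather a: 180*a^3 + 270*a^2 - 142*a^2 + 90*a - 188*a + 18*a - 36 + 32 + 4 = 180*a^3 + 128*a^2 - 80*a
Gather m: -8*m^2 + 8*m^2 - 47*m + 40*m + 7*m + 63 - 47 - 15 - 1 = 0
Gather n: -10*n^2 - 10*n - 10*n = -10*n^2 - 20*n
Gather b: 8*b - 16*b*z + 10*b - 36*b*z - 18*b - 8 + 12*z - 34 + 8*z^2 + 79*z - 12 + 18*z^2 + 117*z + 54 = -52*b*z + 26*z^2 + 208*z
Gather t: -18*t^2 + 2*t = -18*t^2 + 2*t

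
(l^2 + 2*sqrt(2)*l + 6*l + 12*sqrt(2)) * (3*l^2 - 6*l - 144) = 3*l^4 + 6*sqrt(2)*l^3 + 12*l^3 - 180*l^2 + 24*sqrt(2)*l^2 - 864*l - 360*sqrt(2)*l - 1728*sqrt(2)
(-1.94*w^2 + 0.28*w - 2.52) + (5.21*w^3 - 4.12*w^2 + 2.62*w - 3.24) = 5.21*w^3 - 6.06*w^2 + 2.9*w - 5.76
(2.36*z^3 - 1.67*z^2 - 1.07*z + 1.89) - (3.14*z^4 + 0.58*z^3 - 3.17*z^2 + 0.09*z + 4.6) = -3.14*z^4 + 1.78*z^3 + 1.5*z^2 - 1.16*z - 2.71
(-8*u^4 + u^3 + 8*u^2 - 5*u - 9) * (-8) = 64*u^4 - 8*u^3 - 64*u^2 + 40*u + 72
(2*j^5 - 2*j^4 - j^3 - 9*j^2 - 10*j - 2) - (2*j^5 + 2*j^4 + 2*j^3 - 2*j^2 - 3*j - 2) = -4*j^4 - 3*j^3 - 7*j^2 - 7*j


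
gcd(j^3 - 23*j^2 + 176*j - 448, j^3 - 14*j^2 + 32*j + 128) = j^2 - 16*j + 64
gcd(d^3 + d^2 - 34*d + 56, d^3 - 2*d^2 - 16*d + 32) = d^2 - 6*d + 8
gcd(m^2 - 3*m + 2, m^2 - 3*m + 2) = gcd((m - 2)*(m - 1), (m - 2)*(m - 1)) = m^2 - 3*m + 2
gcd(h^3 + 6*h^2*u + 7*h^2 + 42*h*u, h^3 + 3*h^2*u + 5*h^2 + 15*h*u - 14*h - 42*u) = h + 7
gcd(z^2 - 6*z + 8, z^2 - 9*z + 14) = z - 2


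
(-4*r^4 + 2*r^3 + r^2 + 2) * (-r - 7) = 4*r^5 + 26*r^4 - 15*r^3 - 7*r^2 - 2*r - 14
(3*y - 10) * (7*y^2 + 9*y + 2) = 21*y^3 - 43*y^2 - 84*y - 20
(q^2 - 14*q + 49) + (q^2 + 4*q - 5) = 2*q^2 - 10*q + 44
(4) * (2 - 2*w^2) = 8 - 8*w^2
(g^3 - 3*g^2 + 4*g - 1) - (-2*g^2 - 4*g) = g^3 - g^2 + 8*g - 1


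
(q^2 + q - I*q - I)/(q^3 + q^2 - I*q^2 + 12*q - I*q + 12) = (q - I)/(q^2 - I*q + 12)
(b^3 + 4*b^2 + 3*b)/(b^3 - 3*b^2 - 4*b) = (b + 3)/(b - 4)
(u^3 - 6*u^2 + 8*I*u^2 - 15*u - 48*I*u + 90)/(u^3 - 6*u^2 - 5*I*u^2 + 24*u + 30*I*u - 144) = (u + 5*I)/(u - 8*I)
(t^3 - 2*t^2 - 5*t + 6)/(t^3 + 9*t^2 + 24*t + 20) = (t^2 - 4*t + 3)/(t^2 + 7*t + 10)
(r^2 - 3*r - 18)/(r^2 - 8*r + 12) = (r + 3)/(r - 2)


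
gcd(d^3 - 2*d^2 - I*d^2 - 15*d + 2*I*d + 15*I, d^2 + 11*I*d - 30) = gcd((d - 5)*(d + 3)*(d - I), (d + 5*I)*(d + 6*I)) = 1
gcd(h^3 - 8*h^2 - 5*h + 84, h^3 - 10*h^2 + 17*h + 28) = h^2 - 11*h + 28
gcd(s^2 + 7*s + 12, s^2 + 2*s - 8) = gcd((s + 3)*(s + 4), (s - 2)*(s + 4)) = s + 4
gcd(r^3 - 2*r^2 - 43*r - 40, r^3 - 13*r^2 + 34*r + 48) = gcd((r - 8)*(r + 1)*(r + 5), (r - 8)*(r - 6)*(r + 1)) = r^2 - 7*r - 8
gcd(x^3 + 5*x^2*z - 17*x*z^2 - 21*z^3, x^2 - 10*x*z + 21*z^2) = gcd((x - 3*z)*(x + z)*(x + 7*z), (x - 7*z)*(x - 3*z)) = x - 3*z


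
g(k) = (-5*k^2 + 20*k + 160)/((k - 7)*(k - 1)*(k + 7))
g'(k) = (20 - 10*k)/((k - 7)*(k - 1)*(k + 7)) - (-5*k^2 + 20*k + 160)/((k - 7)*(k - 1)*(k + 7)^2) - (-5*k^2 + 20*k + 160)/((k - 7)*(k - 1)^2*(k + 7)) - (-5*k^2 + 20*k + 160)/((k - 7)^2*(k - 1)*(k + 7)) = 5*(k^4 - 8*k^3 - 43*k^2 - 34*k + 1764)/(k^6 - 2*k^5 - 97*k^4 + 196*k^3 + 2303*k^2 - 4802*k + 2401)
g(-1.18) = 1.25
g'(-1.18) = 0.82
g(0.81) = 18.83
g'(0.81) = 101.01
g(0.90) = 36.10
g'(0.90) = 364.60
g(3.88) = -1.66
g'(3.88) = 0.39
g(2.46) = -2.85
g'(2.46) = 1.70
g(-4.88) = -0.38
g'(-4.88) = 0.55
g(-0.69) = 1.75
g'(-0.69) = 1.32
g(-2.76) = 0.43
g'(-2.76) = 0.36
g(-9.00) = 1.33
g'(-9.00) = 0.54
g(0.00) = 3.27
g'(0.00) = 3.67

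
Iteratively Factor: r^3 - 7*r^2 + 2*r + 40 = (r + 2)*(r^2 - 9*r + 20) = (r - 4)*(r + 2)*(r - 5)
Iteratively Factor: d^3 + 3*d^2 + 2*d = (d + 2)*(d^2 + d) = d*(d + 2)*(d + 1)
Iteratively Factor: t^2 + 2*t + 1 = (t + 1)*(t + 1)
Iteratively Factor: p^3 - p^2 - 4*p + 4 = (p - 2)*(p^2 + p - 2) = (p - 2)*(p - 1)*(p + 2)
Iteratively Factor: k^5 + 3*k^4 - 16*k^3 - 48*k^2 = (k + 3)*(k^4 - 16*k^2) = (k - 4)*(k + 3)*(k^3 + 4*k^2) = (k - 4)*(k + 3)*(k + 4)*(k^2) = k*(k - 4)*(k + 3)*(k + 4)*(k)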